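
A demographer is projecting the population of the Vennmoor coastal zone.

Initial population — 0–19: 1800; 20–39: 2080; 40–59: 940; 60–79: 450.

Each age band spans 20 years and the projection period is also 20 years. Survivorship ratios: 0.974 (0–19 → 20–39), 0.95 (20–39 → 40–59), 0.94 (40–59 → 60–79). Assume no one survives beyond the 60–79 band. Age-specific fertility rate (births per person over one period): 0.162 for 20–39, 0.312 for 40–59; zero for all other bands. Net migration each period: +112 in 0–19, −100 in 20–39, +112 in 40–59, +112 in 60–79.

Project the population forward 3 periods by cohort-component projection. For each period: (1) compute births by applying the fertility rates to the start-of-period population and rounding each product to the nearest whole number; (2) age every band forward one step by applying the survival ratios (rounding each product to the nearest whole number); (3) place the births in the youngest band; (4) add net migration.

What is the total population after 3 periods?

— Period 1 —
Births: 2080 * 0.162 = 337 ; 940 * 0.312 = 293 — total 630
20–39: 1800 * 0.974 = 1753
40–59: 2080 * 0.95 = 1976
60–79: 940 * 0.94 = 884
Net migration: 0–19 + 112 → 742; 20–39 − 100 → 1653; 40–59 + 112 → 2088; 60–79 + 112 → 996
→ [742, 1653, 2088, 996]
— Period 2 —
Births: 1653 * 0.162 = 268 ; 2088 * 0.312 = 651 — total 919
20–39: 742 * 0.974 = 723
40–59: 1653 * 0.95 = 1570
60–79: 2088 * 0.94 = 1963
Net migration: 0–19 + 112 → 1031; 20–39 − 100 → 623; 40–59 + 112 → 1682; 60–79 + 112 → 2075
→ [1031, 623, 1682, 2075]
— Period 3 —
Births: 623 * 0.162 = 101 ; 1682 * 0.312 = 525 — total 626
20–39: 1031 * 0.974 = 1004
40–59: 623 * 0.95 = 592
60–79: 1682 * 0.94 = 1581
Net migration: 0–19 + 112 → 738; 20–39 − 100 → 904; 40–59 + 112 → 704; 60–79 + 112 → 1693
→ [738, 904, 704, 1693]
Total after period 3: 738 + 904 + 704 + 1693 = 4039

4039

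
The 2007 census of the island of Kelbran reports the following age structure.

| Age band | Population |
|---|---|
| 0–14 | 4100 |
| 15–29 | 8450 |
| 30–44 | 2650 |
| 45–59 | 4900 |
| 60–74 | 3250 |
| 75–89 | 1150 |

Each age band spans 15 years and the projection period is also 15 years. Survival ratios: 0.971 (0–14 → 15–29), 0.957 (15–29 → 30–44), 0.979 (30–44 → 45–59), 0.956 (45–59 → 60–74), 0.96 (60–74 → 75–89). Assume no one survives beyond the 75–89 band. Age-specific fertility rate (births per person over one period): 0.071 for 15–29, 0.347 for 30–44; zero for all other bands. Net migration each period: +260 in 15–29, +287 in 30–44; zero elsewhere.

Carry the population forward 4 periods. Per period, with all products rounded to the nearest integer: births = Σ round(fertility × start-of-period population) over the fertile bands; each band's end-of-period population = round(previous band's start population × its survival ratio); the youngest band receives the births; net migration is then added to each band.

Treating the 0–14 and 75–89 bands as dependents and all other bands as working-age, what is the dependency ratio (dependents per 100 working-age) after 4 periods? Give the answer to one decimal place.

74.5

Numbering the bands 1..6 from youngest to oldest:
Period 1:
Births: 8450 × 0.071 = 600  |  2650 × 0.347 = 920 ⇒ total 1520
Band 2: 4100 × 0.971 = 3981
Band 3: 8450 × 0.957 = 8087
Band 4: 2650 × 0.979 = 2594
Band 5: 4900 × 0.956 = 4684
Band 6: 3250 × 0.96 = 3120
Net migration: Band 2 + 260 → 4241; Band 3 + 287 → 8374
→ [1520, 4241, 8374, 2594, 4684, 3120]
Period 2:
Births: 4241 × 0.071 = 301  |  8374 × 0.347 = 2906 ⇒ total 3207
Band 2: 1520 × 0.971 = 1476
Band 3: 4241 × 0.957 = 4059
Band 4: 8374 × 0.979 = 8198
Band 5: 2594 × 0.956 = 2480
Band 6: 4684 × 0.96 = 4497
Net migration: Band 2 + 260 → 1736; Band 3 + 287 → 4346
→ [3207, 1736, 4346, 8198, 2480, 4497]
Period 3:
Births: 1736 × 0.071 = 123  |  4346 × 0.347 = 1508 ⇒ total 1631
Band 2: 3207 × 0.971 = 3114
Band 3: 1736 × 0.957 = 1661
Band 4: 4346 × 0.979 = 4255
Band 5: 8198 × 0.956 = 7837
Band 6: 2480 × 0.96 = 2381
Net migration: Band 2 + 260 → 3374; Band 3 + 287 → 1948
→ [1631, 3374, 1948, 4255, 7837, 2381]
Period 4:
Births: 3374 × 0.071 = 240  |  1948 × 0.347 = 676 ⇒ total 916
Band 2: 1631 × 0.971 = 1584
Band 3: 3374 × 0.957 = 3229
Band 4: 1948 × 0.979 = 1907
Band 5: 4255 × 0.956 = 4068
Band 6: 7837 × 0.96 = 7524
Net migration: Band 2 + 260 → 1844; Band 3 + 287 → 3516
→ [916, 1844, 3516, 1907, 4068, 7524]
Dependents (band 0–14 + band 75–89) = 916 + 7524 = 8440; working-age = 11335; ratio = 8440/11335 × 100 = 74.5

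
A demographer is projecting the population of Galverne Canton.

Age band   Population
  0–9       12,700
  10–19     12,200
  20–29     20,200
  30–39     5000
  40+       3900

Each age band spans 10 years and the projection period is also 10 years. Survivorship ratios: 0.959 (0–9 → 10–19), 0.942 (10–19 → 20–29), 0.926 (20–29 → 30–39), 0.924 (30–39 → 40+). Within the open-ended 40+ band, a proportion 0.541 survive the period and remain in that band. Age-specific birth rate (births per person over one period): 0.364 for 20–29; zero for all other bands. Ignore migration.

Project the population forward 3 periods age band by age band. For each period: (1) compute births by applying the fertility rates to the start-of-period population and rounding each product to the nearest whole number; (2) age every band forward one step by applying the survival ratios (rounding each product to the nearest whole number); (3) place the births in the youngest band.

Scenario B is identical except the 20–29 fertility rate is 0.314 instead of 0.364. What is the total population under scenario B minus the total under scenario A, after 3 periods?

-2037

Numbering the groups 1..5 from youngest to oldest:
— Period 1 —
Births: 20200 * 0.364 = 7353
Group 2: 12700 * 0.959 = 12179
Group 3: 12200 * 0.942 = 11492
Group 4: 20200 * 0.926 = 18705
Group 5: 5000 * 0.924 + 3900 * 0.541 = 4620 + 2110 = 6730
End of period: [7353, 12179, 11492, 18705, 6730]
— Period 2 —
Births: 11492 * 0.364 = 4183
Group 2: 7353 * 0.959 = 7052
Group 3: 12179 * 0.942 = 11473
Group 4: 11492 * 0.926 = 10642
Group 5: 18705 * 0.924 + 6730 * 0.541 = 17283 + 3641 = 20924
End of period: [4183, 7052, 11473, 10642, 20924]
— Period 3 —
Births: 11473 * 0.364 = 4176
Group 2: 4183 * 0.959 = 4011
Group 3: 7052 * 0.942 = 6643
Group 4: 11473 * 0.926 = 10624
Group 5: 10642 * 0.924 + 20924 * 0.541 = 9833 + 11320 = 21153
End of period: [4176, 4011, 6643, 10624, 21153]
Scenario A total after 3 periods: 46607
Scenario B projection —
— Period 1 —
Births: 20200 * 0.314 = 6343
Group 2: 12700 * 0.959 = 12179
Group 3: 12200 * 0.942 = 11492
Group 4: 20200 * 0.926 = 18705
Group 5: 5000 * 0.924 + 3900 * 0.541 = 4620 + 2110 = 6730
End of period: [6343, 12179, 11492, 18705, 6730]
— Period 2 —
Births: 11492 * 0.314 = 3608
Group 2: 6343 * 0.959 = 6083
Group 3: 12179 * 0.942 = 11473
Group 4: 11492 * 0.926 = 10642
Group 5: 18705 * 0.924 + 6730 * 0.541 = 17283 + 3641 = 20924
End of period: [3608, 6083, 11473, 10642, 20924]
— Period 3 —
Births: 11473 * 0.314 = 3603
Group 2: 3608 * 0.959 = 3460
Group 3: 6083 * 0.942 = 5730
Group 4: 11473 * 0.926 = 10624
Group 5: 10642 * 0.924 + 20924 * 0.541 = 9833 + 11320 = 21153
End of period: [3603, 3460, 5730, 10624, 21153]
Scenario B total after 3 periods: 44570
Difference B − A = 44570 − 46607 = -2037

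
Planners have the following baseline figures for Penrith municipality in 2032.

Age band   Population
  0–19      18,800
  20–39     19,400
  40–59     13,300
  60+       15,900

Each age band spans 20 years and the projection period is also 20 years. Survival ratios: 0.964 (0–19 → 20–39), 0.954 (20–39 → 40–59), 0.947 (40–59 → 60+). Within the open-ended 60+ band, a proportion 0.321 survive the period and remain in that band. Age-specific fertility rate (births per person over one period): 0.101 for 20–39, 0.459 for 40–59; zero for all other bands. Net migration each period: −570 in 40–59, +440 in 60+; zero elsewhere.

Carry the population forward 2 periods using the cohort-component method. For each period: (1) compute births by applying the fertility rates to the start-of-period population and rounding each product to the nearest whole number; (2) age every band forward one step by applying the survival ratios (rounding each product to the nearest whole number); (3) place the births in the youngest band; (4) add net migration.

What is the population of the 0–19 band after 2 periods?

After projecting period 1:
Births: 19400 × 0.101 = 1959, 13300 × 0.459 = 6105 → 8064
20–39: 18800 × 0.964 = 18123
40–59: 19400 × 0.954 = 18508
60+: 13300 × 0.947 + 15900 × 0.321 = 12595 + 5104 = 17699
Net migration: 40–59 − 570 → 17938; 60+ + 440 → 18139
End of period: [8064, 18123, 17938, 18139]
After projecting period 2:
Births: 18123 × 0.101 = 1830, 17938 × 0.459 = 8234 → 10064
20–39: 8064 × 0.964 = 7774
40–59: 18123 × 0.954 = 17289
60+: 17938 × 0.947 + 18139 × 0.321 = 16987 + 5823 = 22810
Net migration: 40–59 − 570 → 16719; 60+ + 440 → 23250
End of period: [10064, 7774, 16719, 23250]

10064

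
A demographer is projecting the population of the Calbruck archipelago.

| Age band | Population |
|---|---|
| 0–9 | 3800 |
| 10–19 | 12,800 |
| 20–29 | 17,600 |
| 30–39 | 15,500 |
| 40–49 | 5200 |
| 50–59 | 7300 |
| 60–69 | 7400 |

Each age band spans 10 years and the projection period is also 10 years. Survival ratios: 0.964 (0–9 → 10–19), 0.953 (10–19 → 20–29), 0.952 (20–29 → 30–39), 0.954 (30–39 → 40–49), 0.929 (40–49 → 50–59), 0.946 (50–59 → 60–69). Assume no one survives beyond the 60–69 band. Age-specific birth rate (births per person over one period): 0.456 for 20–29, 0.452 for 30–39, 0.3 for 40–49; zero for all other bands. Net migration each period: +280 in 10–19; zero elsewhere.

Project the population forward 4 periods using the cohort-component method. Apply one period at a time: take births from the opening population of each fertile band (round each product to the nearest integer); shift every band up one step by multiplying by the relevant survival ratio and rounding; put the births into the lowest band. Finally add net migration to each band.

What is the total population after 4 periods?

— Period 1 —
Births: 17600 × 0.456 = 8026  |  15500 × 0.452 = 7006  |  5200 × 0.3 = 1560 → 16592
10–19: 3800 × 0.964 = 3663
20–29: 12800 × 0.953 = 12198
30–39: 17600 × 0.952 = 16755
40–49: 15500 × 0.954 = 14787
50–59: 5200 × 0.929 = 4831
60–69: 7300 × 0.946 = 6906
Net migration: 10–19 + 280 → 3943
Population now: 0–9=16592, 10–19=3943, 20–29=12198, 30–39=16755, 40–49=14787, 50–59=4831, 60–69=6906
— Period 2 —
Births: 12198 × 0.456 = 5562  |  16755 × 0.452 = 7573  |  14787 × 0.3 = 4436 → 17571
10–19: 16592 × 0.964 = 15995
20–29: 3943 × 0.953 = 3758
30–39: 12198 × 0.952 = 11612
40–49: 16755 × 0.954 = 15984
50–59: 14787 × 0.929 = 13737
60–69: 4831 × 0.946 = 4570
Net migration: 10–19 + 280 → 16275
Population now: 0–9=17571, 10–19=16275, 20–29=3758, 30–39=11612, 40–49=15984, 50–59=13737, 60–69=4570
— Period 3 —
Births: 3758 × 0.456 = 1714  |  11612 × 0.452 = 5249  |  15984 × 0.3 = 4795 → 11758
10–19: 17571 × 0.964 = 16938
20–29: 16275 × 0.953 = 15510
30–39: 3758 × 0.952 = 3578
40–49: 11612 × 0.954 = 11078
50–59: 15984 × 0.929 = 14849
60–69: 13737 × 0.946 = 12995
Net migration: 10–19 + 280 → 17218
Population now: 0–9=11758, 10–19=17218, 20–29=15510, 30–39=3578, 40–49=11078, 50–59=14849, 60–69=12995
— Period 4 —
Births: 15510 × 0.456 = 7073  |  3578 × 0.452 = 1617  |  11078 × 0.3 = 3323 → 12013
10–19: 11758 × 0.964 = 11335
20–29: 17218 × 0.953 = 16409
30–39: 15510 × 0.952 = 14766
40–49: 3578 × 0.954 = 3413
50–59: 11078 × 0.929 = 10291
60–69: 14849 × 0.946 = 14047
Net migration: 10–19 + 280 → 11615
Population now: 0–9=12013, 10–19=11615, 20–29=16409, 30–39=14766, 40–49=3413, 50–59=10291, 60–69=14047
Total after period 4: 12013 + 11615 + 16409 + 14766 + 3413 + 10291 + 14047 = 82554

82554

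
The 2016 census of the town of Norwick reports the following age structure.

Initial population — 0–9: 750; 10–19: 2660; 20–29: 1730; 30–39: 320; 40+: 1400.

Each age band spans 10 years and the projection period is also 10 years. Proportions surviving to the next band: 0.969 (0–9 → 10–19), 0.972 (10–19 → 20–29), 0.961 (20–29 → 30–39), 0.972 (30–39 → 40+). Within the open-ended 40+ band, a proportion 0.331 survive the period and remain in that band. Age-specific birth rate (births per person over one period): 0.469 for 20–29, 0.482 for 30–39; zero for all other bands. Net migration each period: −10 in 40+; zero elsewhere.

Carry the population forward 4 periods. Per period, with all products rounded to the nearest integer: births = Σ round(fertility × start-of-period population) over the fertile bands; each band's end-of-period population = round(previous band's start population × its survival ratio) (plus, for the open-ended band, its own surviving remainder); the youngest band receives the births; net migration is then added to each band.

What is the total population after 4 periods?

6658

[period 1]
Births: 1730 × 0.469 = 811, 320 × 0.482 = 154 — total 965
10–19: 750 × 0.969 = 727
20–29: 2660 × 0.972 = 2586
30–39: 1730 × 0.961 = 1663
40+: 320 × 0.972 + 1400 × 0.331 = 311 + 463 = 774
Net migration: 40+ − 10 → 764
Population now: 0–9=965, 10–19=727, 20–29=2586, 30–39=1663, 40+=764
[period 2]
Births: 2586 × 0.469 = 1213, 1663 × 0.482 = 802 — total 2015
10–19: 965 × 0.969 = 935
20–29: 727 × 0.972 = 707
30–39: 2586 × 0.961 = 2485
40+: 1663 × 0.972 + 764 × 0.331 = 1616 + 253 = 1869
Net migration: 40+ − 10 → 1859
Population now: 0–9=2015, 10–19=935, 20–29=707, 30–39=2485, 40+=1859
[period 3]
Births: 707 × 0.469 = 332, 2485 × 0.482 = 1198 — total 1530
10–19: 2015 × 0.969 = 1953
20–29: 935 × 0.972 = 909
30–39: 707 × 0.961 = 679
40+: 2485 × 0.972 + 1859 × 0.331 = 2415 + 615 = 3030
Net migration: 40+ − 10 → 3020
Population now: 0–9=1530, 10–19=1953, 20–29=909, 30–39=679, 40+=3020
[period 4]
Births: 909 × 0.469 = 426, 679 × 0.482 = 327 — total 753
10–19: 1530 × 0.969 = 1483
20–29: 1953 × 0.972 = 1898
30–39: 909 × 0.961 = 874
40+: 679 × 0.972 + 3020 × 0.331 = 660 + 1000 = 1660
Net migration: 40+ − 10 → 1650
Population now: 0–9=753, 10–19=1483, 20–29=1898, 30–39=874, 40+=1650
Total after period 4: 753 + 1483 + 1898 + 874 + 1650 = 6658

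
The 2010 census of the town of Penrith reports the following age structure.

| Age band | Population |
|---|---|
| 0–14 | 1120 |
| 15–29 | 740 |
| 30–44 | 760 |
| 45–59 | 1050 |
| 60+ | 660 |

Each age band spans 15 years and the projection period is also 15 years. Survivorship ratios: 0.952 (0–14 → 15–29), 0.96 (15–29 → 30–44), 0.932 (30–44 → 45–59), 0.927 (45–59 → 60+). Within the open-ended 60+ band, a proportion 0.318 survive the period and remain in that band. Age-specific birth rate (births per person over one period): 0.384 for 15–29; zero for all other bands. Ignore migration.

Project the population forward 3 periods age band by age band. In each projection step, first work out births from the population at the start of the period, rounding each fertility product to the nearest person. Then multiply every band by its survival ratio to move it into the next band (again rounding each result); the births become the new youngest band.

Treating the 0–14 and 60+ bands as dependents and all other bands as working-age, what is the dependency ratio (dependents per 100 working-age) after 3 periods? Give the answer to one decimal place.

65.3

— Period 1 —
Births: 740 × 0.384 = 284
15–29: 1120 × 0.952 = 1066
30–44: 740 × 0.96 = 710
45–59: 760 × 0.932 = 708
60+: 1050 × 0.927 + 660 × 0.318 = 973 + 210 = 1183
→ [284, 1066, 710, 708, 1183]
— Period 2 —
Births: 1066 × 0.384 = 409
15–29: 284 × 0.952 = 270
30–44: 1066 × 0.96 = 1023
45–59: 710 × 0.932 = 662
60+: 708 × 0.927 + 1183 × 0.318 = 656 + 376 = 1032
→ [409, 270, 1023, 662, 1032]
— Period 3 —
Births: 270 × 0.384 = 104
15–29: 409 × 0.952 = 389
30–44: 270 × 0.96 = 259
45–59: 1023 × 0.932 = 953
60+: 662 × 0.927 + 1032 × 0.318 = 614 + 328 = 942
→ [104, 389, 259, 953, 942]
Dependents (band 0–14 + band 60+) = 104 + 942 = 1046; working-age = 1601; ratio = 1046/1601 × 100 = 65.3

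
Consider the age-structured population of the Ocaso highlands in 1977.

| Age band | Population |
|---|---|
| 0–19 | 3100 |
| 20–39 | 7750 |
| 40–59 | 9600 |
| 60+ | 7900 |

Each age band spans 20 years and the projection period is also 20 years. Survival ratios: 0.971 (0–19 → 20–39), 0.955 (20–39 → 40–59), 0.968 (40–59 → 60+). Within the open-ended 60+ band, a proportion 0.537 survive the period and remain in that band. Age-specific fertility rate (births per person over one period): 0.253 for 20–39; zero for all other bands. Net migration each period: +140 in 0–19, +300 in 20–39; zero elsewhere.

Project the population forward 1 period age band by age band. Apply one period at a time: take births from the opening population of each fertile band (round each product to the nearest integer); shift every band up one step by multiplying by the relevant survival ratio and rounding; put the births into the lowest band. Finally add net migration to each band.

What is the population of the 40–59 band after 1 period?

— Period 1 —
Births: 7750 * 0.253 = 1961
20–39: 3100 * 0.971 = 3010
40–59: 7750 * 0.955 = 7401
60+: 9600 * 0.968 + 7900 * 0.537 = 9293 + 4242 = 13535
Net migration: 0–19 + 140 → 2101; 20–39 + 300 → 3310
End of period: [2101, 3310, 7401, 13535]

7401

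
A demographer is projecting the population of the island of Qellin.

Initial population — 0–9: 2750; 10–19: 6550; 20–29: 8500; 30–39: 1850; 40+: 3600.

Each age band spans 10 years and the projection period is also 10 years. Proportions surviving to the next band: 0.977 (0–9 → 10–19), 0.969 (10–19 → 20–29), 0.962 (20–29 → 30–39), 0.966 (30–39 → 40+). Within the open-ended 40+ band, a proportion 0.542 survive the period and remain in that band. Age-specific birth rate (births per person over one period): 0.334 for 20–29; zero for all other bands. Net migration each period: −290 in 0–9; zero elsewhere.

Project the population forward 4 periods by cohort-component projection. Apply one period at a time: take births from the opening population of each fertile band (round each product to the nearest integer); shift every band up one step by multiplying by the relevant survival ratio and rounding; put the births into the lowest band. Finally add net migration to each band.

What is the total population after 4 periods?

13669

(Bands numbered youngest = 1 to oldest = 5.)
Period 1.
Births: 8500 × 0.334 = 2839
Band 2: 2750 × 0.977 = 2687
Band 3: 6550 × 0.969 = 6347
Band 4: 8500 × 0.962 = 8177
Band 5: 1850 × 0.966 + 3600 × 0.542 = 1787 + 1951 = 3738
Net migration: Band 1 − 290 → 2549
End of period: [2549, 2687, 6347, 8177, 3738]
Period 2.
Births: 6347 × 0.334 = 2120
Band 2: 2549 × 0.977 = 2490
Band 3: 2687 × 0.969 = 2604
Band 4: 6347 × 0.962 = 6106
Band 5: 8177 × 0.966 + 3738 × 0.542 = 7899 + 2026 = 9925
Net migration: Band 1 − 290 → 1830
End of period: [1830, 2490, 2604, 6106, 9925]
Period 3.
Births: 2604 × 0.334 = 870
Band 2: 1830 × 0.977 = 1788
Band 3: 2490 × 0.969 = 2413
Band 4: 2604 × 0.962 = 2505
Band 5: 6106 × 0.966 + 9925 × 0.542 = 5898 + 5379 = 11277
Net migration: Band 1 − 290 → 580
End of period: [580, 1788, 2413, 2505, 11277]
Period 4.
Births: 2413 × 0.334 = 806
Band 2: 580 × 0.977 = 567
Band 3: 1788 × 0.969 = 1733
Band 4: 2413 × 0.962 = 2321
Band 5: 2505 × 0.966 + 11277 × 0.542 = 2420 + 6112 = 8532
Net migration: Band 1 − 290 → 516
End of period: [516, 567, 1733, 2321, 8532]
Total after period 4: 516 + 567 + 1733 + 2321 + 8532 = 13669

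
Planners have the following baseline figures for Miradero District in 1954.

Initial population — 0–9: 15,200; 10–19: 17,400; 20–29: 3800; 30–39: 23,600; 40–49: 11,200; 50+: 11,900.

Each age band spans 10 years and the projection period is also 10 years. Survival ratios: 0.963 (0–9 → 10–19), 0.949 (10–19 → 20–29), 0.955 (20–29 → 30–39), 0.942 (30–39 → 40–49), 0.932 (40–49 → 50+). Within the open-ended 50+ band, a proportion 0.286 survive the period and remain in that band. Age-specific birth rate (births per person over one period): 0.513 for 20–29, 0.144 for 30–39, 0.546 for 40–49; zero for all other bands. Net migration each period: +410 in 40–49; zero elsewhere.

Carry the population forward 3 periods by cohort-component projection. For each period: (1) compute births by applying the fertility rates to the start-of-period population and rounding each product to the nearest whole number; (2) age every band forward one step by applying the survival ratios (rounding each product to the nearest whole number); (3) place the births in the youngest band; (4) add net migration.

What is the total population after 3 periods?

81796

Period 1:
Births: 3800 * 0.513 = 1949, 23600 * 0.144 = 3398, 11200 * 0.546 = 6115 ⇒ total 11462
10–19: 15200 * 0.963 = 14638
20–29: 17400 * 0.949 = 16513
30–39: 3800 * 0.955 = 3629
40–49: 23600 * 0.942 = 22231
50+: 11200 * 0.932 + 11900 * 0.286 = 10438 + 3403 = 13841
Net migration: 40–49 + 410 → 22641
→ [11462, 14638, 16513, 3629, 22641, 13841]
Period 2:
Births: 16513 * 0.513 = 8471, 3629 * 0.144 = 523, 22641 * 0.546 = 12362 ⇒ total 21356
10–19: 11462 * 0.963 = 11038
20–29: 14638 * 0.949 = 13891
30–39: 16513 * 0.955 = 15770
40–49: 3629 * 0.942 = 3419
50+: 22641 * 0.932 + 13841 * 0.286 = 21101 + 3959 = 25060
Net migration: 40–49 + 410 → 3829
→ [21356, 11038, 13891, 15770, 3829, 25060]
Period 3:
Births: 13891 * 0.513 = 7126, 15770 * 0.144 = 2271, 3829 * 0.546 = 2091 ⇒ total 11488
10–19: 21356 * 0.963 = 20566
20–29: 11038 * 0.949 = 10475
30–39: 13891 * 0.955 = 13266
40–49: 15770 * 0.942 = 14855
50+: 3829 * 0.932 + 25060 * 0.286 = 3569 + 7167 = 10736
Net migration: 40–49 + 410 → 15265
→ [11488, 20566, 10475, 13266, 15265, 10736]
Total after period 3: 11488 + 20566 + 10475 + 13266 + 15265 + 10736 = 81796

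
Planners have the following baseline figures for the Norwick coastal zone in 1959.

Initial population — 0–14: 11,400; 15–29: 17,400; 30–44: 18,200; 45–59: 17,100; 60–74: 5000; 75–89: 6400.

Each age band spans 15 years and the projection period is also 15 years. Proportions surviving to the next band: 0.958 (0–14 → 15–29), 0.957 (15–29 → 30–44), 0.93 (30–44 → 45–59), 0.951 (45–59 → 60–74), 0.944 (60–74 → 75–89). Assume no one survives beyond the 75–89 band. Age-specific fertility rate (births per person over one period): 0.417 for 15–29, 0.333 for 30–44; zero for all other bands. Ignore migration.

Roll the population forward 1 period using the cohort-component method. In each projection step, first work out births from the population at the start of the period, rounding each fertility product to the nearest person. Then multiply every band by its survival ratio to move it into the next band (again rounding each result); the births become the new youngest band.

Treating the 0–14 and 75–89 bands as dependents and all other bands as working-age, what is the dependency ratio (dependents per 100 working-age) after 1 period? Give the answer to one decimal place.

[period 1]
Births: 17400 × 0.417 = 7256 ; 18200 × 0.333 = 6061 ⇒ total 13317
15–29: 11400 × 0.958 = 10921
30–44: 17400 × 0.957 = 16652
45–59: 18200 × 0.93 = 16926
60–74: 17100 × 0.951 = 16262
75–89: 5000 × 0.944 = 4720
Population now: 0–14=13317, 15–29=10921, 30–44=16652, 45–59=16926, 60–74=16262, 75–89=4720
Dependents (band 0–14 + band 75–89) = 13317 + 4720 = 18037; working-age = 60761; ratio = 18037/60761 × 100 = 29.7

29.7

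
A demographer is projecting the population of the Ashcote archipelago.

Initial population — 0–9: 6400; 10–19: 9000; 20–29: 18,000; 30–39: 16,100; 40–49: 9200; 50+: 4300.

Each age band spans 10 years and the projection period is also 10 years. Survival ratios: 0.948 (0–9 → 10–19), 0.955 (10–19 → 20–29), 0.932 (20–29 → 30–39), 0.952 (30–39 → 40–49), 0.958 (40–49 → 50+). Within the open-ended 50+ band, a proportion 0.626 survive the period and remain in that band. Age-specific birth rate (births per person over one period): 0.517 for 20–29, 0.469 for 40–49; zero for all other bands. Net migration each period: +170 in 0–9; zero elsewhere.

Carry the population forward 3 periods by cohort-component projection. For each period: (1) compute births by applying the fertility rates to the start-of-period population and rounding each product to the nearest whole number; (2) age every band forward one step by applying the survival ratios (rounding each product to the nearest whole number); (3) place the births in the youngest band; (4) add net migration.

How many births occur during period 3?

— Period 1 —
Births: 18000 × 0.517 = 9306  |  9200 × 0.469 = 4315 → 13621
10–19: 6400 × 0.948 = 6067
20–29: 9000 × 0.955 = 8595
30–39: 18000 × 0.932 = 16776
40–49: 16100 × 0.952 = 15327
50+: 9200 × 0.958 + 4300 × 0.626 = 8814 + 2692 = 11506
Net migration: 0–9 + 170 → 13791
End of period: [13791, 6067, 8595, 16776, 15327, 11506]
— Period 2 —
Births: 8595 × 0.517 = 4444  |  15327 × 0.469 = 7188 → 11632
10–19: 13791 × 0.948 = 13074
20–29: 6067 × 0.955 = 5794
30–39: 8595 × 0.932 = 8011
40–49: 16776 × 0.952 = 15971
50+: 15327 × 0.958 + 11506 × 0.626 = 14683 + 7203 = 21886
Net migration: 0–9 + 170 → 11802
End of period: [11802, 13074, 5794, 8011, 15971, 21886]
— Period 3 —
Births: 5794 × 0.517 = 2995  |  15971 × 0.469 = 7490 → 10485
10–19: 11802 × 0.948 = 11188
20–29: 13074 × 0.955 = 12486
30–39: 5794 × 0.932 = 5400
40–49: 8011 × 0.952 = 7626
50+: 15971 × 0.958 + 21886 × 0.626 = 15300 + 13701 = 29001
Net migration: 0–9 + 170 → 10655
End of period: [10655, 11188, 12486, 5400, 7626, 29001]

10485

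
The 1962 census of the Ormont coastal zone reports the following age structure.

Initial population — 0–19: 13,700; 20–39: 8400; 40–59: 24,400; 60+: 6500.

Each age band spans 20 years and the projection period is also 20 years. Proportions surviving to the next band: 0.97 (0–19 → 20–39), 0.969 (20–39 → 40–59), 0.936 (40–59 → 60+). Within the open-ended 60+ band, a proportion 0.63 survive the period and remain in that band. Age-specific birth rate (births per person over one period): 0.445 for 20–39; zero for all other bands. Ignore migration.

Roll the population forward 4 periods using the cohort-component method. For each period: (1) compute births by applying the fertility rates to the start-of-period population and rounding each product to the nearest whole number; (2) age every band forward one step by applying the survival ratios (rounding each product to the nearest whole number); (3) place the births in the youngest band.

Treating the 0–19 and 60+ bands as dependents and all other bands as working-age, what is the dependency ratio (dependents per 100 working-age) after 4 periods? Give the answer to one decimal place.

Call the groups 1 to 4, youngest first.
Period 1:
Births: 8400 × 0.445 = 3738
Group 2: 13700 × 0.97 = 13289
Group 3: 8400 × 0.969 = 8140
Group 4: 24400 × 0.936 + 6500 × 0.63 = 22838 + 4095 = 26933
→ [3738, 13289, 8140, 26933]
Period 2:
Births: 13289 × 0.445 = 5914
Group 2: 3738 × 0.97 = 3626
Group 3: 13289 × 0.969 = 12877
Group 4: 8140 × 0.936 + 26933 × 0.63 = 7619 + 16968 = 24587
→ [5914, 3626, 12877, 24587]
Period 3:
Births: 3626 × 0.445 = 1614
Group 2: 5914 × 0.97 = 5737
Group 3: 3626 × 0.969 = 3514
Group 4: 12877 × 0.936 + 24587 × 0.63 = 12053 + 15490 = 27543
→ [1614, 5737, 3514, 27543]
Period 4:
Births: 5737 × 0.445 = 2553
Group 2: 1614 × 0.97 = 1566
Group 3: 5737 × 0.969 = 5559
Group 4: 3514 × 0.936 + 27543 × 0.63 = 3289 + 17352 = 20641
→ [2553, 1566, 5559, 20641]
Dependents (band 0–19 + band 60+) = 2553 + 20641 = 23194; working-age = 7125; ratio = 23194/7125 × 100 = 325.5

325.5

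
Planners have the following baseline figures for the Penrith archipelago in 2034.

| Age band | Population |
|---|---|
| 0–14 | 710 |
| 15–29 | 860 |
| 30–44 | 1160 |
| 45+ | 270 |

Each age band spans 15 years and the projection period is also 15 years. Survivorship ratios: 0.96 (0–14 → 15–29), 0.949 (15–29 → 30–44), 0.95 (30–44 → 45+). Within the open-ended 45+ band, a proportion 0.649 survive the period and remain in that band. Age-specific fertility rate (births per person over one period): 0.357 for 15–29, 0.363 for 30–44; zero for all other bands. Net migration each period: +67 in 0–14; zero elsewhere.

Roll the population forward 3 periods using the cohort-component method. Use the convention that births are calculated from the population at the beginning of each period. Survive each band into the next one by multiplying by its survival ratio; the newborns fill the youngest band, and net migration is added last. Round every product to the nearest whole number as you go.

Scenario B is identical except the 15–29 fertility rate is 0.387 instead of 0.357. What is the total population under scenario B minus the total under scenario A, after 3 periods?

77

[period 1]
Births: 860 * 0.357 = 307  |  1160 * 0.363 = 421 ⇒ total 728
15–29: 710 * 0.96 = 682
30–44: 860 * 0.949 = 816
45+: 1160 * 0.95 + 270 * 0.649 = 1102 + 175 = 1277
Net migration: 0–14 + 67 → 795
End of period: [795, 682, 816, 1277]
[period 2]
Births: 682 * 0.357 = 243  |  816 * 0.363 = 296 ⇒ total 539
15–29: 795 * 0.96 = 763
30–44: 682 * 0.949 = 647
45+: 816 * 0.95 + 1277 * 0.649 = 775 + 829 = 1604
Net migration: 0–14 + 67 → 606
End of period: [606, 763, 647, 1604]
[period 3]
Births: 763 * 0.357 = 272  |  647 * 0.363 = 235 ⇒ total 507
15–29: 606 * 0.96 = 582
30–44: 763 * 0.949 = 724
45+: 647 * 0.95 + 1604 * 0.649 = 615 + 1041 = 1656
Net migration: 0–14 + 67 → 574
End of period: [574, 582, 724, 1656]
Scenario A total after 3 periods: 3536
Scenario B projection —
[period 1]
Births: 860 * 0.387 = 333  |  1160 * 0.363 = 421 ⇒ total 754
15–29: 710 * 0.96 = 682
30–44: 860 * 0.949 = 816
45+: 1160 * 0.95 + 270 * 0.649 = 1102 + 175 = 1277
Net migration: 0–14 + 67 → 821
End of period: [821, 682, 816, 1277]
[period 2]
Births: 682 * 0.387 = 264  |  816 * 0.363 = 296 ⇒ total 560
15–29: 821 * 0.96 = 788
30–44: 682 * 0.949 = 647
45+: 816 * 0.95 + 1277 * 0.649 = 775 + 829 = 1604
Net migration: 0–14 + 67 → 627
End of period: [627, 788, 647, 1604]
[period 3]
Births: 788 * 0.387 = 305  |  647 * 0.363 = 235 ⇒ total 540
15–29: 627 * 0.96 = 602
30–44: 788 * 0.949 = 748
45+: 647 * 0.95 + 1604 * 0.649 = 615 + 1041 = 1656
Net migration: 0–14 + 67 → 607
End of period: [607, 602, 748, 1656]
Scenario B total after 3 periods: 3613
Difference B − A = 3613 − 3536 = 77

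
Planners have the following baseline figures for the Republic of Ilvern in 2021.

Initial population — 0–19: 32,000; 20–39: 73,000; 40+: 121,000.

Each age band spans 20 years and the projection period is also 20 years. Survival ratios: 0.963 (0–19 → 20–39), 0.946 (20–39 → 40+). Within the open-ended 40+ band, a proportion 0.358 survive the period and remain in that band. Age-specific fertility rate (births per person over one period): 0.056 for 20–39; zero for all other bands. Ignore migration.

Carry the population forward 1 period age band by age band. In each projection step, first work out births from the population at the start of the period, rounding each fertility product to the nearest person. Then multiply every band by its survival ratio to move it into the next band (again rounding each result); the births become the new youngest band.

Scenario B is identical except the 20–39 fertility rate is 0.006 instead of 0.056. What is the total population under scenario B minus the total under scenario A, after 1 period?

After projecting period 1:
Births: 73000 × 0.056 = 4088
20–39: 32000 × 0.963 = 30816
40+: 73000 × 0.946 + 121000 × 0.358 = 69058 + 43318 = 112376
Population now: 0–19=4088, 20–39=30816, 40+=112376
Scenario A total after 1 period: 147280
Scenario B projection —
After projecting period 1:
Births: 73000 × 0.006 = 438
20–39: 32000 × 0.963 = 30816
40+: 73000 × 0.946 + 121000 × 0.358 = 69058 + 43318 = 112376
Population now: 0–19=438, 20–39=30816, 40+=112376
Scenario B total after 1 period: 143630
Difference B − A = 143630 − 147280 = -3650

-3650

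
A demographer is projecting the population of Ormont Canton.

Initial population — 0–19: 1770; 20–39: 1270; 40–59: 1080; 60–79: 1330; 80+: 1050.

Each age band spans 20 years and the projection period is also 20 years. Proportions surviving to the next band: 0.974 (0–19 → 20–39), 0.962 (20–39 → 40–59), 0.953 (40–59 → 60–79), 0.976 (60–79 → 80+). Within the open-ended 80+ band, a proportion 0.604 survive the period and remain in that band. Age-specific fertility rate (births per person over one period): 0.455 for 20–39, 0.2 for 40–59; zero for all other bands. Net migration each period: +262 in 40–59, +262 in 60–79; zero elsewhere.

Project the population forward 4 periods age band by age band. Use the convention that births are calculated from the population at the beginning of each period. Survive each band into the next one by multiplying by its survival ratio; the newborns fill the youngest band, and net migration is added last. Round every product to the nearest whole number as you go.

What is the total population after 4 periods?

7809

Call the groups 1 to 5, youngest first.
[period 1]
Births: 1270 × 0.455 = 578  |  1080 × 0.2 = 216 ⇒ total 794
Group 2: 1770 × 0.974 = 1724
Group 3: 1270 × 0.962 = 1222
Group 4: 1080 × 0.953 = 1029
Group 5: 1330 × 0.976 + 1050 × 0.604 = 1298 + 634 = 1932
Net migration: Group 3 + 262 → 1484; Group 4 + 262 → 1291
Giving 794 / 1724 / 1484 / 1291 / 1932.
[period 2]
Births: 1724 × 0.455 = 784  |  1484 × 0.2 = 297 ⇒ total 1081
Group 2: 794 × 0.974 = 773
Group 3: 1724 × 0.962 = 1658
Group 4: 1484 × 0.953 = 1414
Group 5: 1291 × 0.976 + 1932 × 0.604 = 1260 + 1167 = 2427
Net migration: Group 3 + 262 → 1920; Group 4 + 262 → 1676
Giving 1081 / 773 / 1920 / 1676 / 2427.
[period 3]
Births: 773 × 0.455 = 352  |  1920 × 0.2 = 384 ⇒ total 736
Group 2: 1081 × 0.974 = 1053
Group 3: 773 × 0.962 = 744
Group 4: 1920 × 0.953 = 1830
Group 5: 1676 × 0.976 + 2427 × 0.604 = 1636 + 1466 = 3102
Net migration: Group 3 + 262 → 1006; Group 4 + 262 → 2092
Giving 736 / 1053 / 1006 / 2092 / 3102.
[period 4]
Births: 1053 × 0.455 = 479  |  1006 × 0.2 = 201 ⇒ total 680
Group 2: 736 × 0.974 = 717
Group 3: 1053 × 0.962 = 1013
Group 4: 1006 × 0.953 = 959
Group 5: 2092 × 0.976 + 3102 × 0.604 = 2042 + 1874 = 3916
Net migration: Group 3 + 262 → 1275; Group 4 + 262 → 1221
Giving 680 / 717 / 1275 / 1221 / 3916.
Total after period 4: 680 + 717 + 1275 + 1221 + 3916 = 7809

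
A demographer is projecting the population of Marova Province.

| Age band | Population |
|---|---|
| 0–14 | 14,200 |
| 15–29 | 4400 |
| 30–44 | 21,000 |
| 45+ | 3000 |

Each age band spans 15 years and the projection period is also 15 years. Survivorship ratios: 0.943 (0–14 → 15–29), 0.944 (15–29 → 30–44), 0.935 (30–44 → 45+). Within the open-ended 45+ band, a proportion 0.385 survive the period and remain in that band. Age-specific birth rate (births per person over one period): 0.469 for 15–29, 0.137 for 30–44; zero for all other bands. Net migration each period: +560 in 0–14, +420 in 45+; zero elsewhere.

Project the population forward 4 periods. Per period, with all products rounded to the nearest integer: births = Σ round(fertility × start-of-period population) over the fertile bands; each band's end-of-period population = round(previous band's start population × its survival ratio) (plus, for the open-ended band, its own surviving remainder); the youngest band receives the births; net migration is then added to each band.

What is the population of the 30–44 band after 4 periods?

6596

(Groups numbered youngest = 1 to oldest = 4.)
Period 1.
Births: 4400 * 0.469 = 2064  |  21000 * 0.137 = 2877 — total 4941
Group 2: 14200 * 0.943 = 13391
Group 3: 4400 * 0.944 = 4154
Group 4: 21000 * 0.935 + 3000 * 0.385 = 19635 + 1155 = 20790
Net migration: Group 1 + 560 → 5501; Group 4 + 420 → 21210
Giving 5501 / 13391 / 4154 / 21210.
Period 2.
Births: 13391 * 0.469 = 6280  |  4154 * 0.137 = 569 — total 6849
Group 2: 5501 * 0.943 = 5187
Group 3: 13391 * 0.944 = 12641
Group 4: 4154 * 0.935 + 21210 * 0.385 = 3884 + 8166 = 12050
Net migration: Group 1 + 560 → 7409; Group 4 + 420 → 12470
Giving 7409 / 5187 / 12641 / 12470.
Period 3.
Births: 5187 * 0.469 = 2433  |  12641 * 0.137 = 1732 — total 4165
Group 2: 7409 * 0.943 = 6987
Group 3: 5187 * 0.944 = 4897
Group 4: 12641 * 0.935 + 12470 * 0.385 = 11819 + 4801 = 16620
Net migration: Group 1 + 560 → 4725; Group 4 + 420 → 17040
Giving 4725 / 6987 / 4897 / 17040.
Period 4.
Births: 6987 * 0.469 = 3277  |  4897 * 0.137 = 671 — total 3948
Group 2: 4725 * 0.943 = 4456
Group 3: 6987 * 0.944 = 6596
Group 4: 4897 * 0.935 + 17040 * 0.385 = 4579 + 6560 = 11139
Net migration: Group 1 + 560 → 4508; Group 4 + 420 → 11559
Giving 4508 / 4456 / 6596 / 11559.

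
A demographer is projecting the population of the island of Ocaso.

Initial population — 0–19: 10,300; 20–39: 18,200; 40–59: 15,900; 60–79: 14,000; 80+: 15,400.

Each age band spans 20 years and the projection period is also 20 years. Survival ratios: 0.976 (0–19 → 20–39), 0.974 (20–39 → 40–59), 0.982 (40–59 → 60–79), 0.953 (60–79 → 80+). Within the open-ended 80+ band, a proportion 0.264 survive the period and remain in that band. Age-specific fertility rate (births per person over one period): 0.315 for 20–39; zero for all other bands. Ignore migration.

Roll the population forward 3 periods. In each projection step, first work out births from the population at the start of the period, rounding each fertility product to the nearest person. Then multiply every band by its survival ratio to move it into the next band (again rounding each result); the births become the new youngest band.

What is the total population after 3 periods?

(Groups numbered youngest = 1 to oldest = 5.)
Period 1:
Births: 18200 * 0.315 = 5733
Group 2: 10300 * 0.976 = 10053
Group 3: 18200 * 0.974 = 17727
Group 4: 15900 * 0.982 = 15614
Group 5: 14000 * 0.953 + 15400 * 0.264 = 13342 + 4066 = 17408
End of period: [5733, 10053, 17727, 15614, 17408]
Period 2:
Births: 10053 * 0.315 = 3167
Group 2: 5733 * 0.976 = 5595
Group 3: 10053 * 0.974 = 9792
Group 4: 17727 * 0.982 = 17408
Group 5: 15614 * 0.953 + 17408 * 0.264 = 14880 + 4596 = 19476
End of period: [3167, 5595, 9792, 17408, 19476]
Period 3:
Births: 5595 * 0.315 = 1762
Group 2: 3167 * 0.976 = 3091
Group 3: 5595 * 0.974 = 5450
Group 4: 9792 * 0.982 = 9616
Group 5: 17408 * 0.953 + 19476 * 0.264 = 16590 + 5142 = 21732
End of period: [1762, 3091, 5450, 9616, 21732]
Total after period 3: 1762 + 3091 + 5450 + 9616 + 21732 = 41651

41651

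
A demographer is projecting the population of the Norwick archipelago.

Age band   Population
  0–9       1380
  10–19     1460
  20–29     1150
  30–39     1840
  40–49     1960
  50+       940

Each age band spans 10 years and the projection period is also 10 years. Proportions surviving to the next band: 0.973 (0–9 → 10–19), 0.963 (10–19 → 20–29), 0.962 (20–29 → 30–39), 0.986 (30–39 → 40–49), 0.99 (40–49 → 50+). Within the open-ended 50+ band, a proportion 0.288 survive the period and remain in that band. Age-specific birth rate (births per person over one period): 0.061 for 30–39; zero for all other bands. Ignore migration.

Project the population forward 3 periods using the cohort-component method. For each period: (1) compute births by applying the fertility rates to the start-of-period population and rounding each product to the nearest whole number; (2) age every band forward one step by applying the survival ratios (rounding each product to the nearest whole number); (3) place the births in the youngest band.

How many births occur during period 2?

67

Call the groups 1 to 6, youngest first.
Period 1:
Births: 1840 × 0.061 = 112
Group 2: 1380 × 0.973 = 1343
Group 3: 1460 × 0.963 = 1406
Group 4: 1150 × 0.962 = 1106
Group 5: 1840 × 0.986 = 1814
Group 6: 1960 × 0.99 + 940 × 0.288 = 1940 + 271 = 2211
Population now: 0–9=112, 10–19=1343, 20–29=1406, 30–39=1106, 40–49=1814, 50+=2211
Period 2:
Births: 1106 × 0.061 = 67
Group 2: 112 × 0.973 = 109
Group 3: 1343 × 0.963 = 1293
Group 4: 1406 × 0.962 = 1353
Group 5: 1106 × 0.986 = 1091
Group 6: 1814 × 0.99 + 2211 × 0.288 = 1796 + 637 = 2433
Population now: 0–9=67, 10–19=109, 20–29=1293, 30–39=1353, 40–49=1091, 50+=2433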